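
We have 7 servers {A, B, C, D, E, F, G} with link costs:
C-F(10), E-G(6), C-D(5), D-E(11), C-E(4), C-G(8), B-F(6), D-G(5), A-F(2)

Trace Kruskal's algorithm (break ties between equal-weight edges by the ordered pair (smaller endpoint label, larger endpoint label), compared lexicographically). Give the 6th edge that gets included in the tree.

Kruskal's algorithm — process edges by increasing weight (ties by edge label):
A-F (2): add — endpoints in different components.
C-E (4): add — endpoints in different components.
C-D (5): add — endpoints in different components.
D-G (5): add — endpoints in different components.
B-F (6): add — endpoints in different components.
E-G (6): skip — E and G already connected.
C-G (8): skip — C and G already connected.
C-F (10): add — endpoints in different components.
The 6th edge added is C-F.

C-F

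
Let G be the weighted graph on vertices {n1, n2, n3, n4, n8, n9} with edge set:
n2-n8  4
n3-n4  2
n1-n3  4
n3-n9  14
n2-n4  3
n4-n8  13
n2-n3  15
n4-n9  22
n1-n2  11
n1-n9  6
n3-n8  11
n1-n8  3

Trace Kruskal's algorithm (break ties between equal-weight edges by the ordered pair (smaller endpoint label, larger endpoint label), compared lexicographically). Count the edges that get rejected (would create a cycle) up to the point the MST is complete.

Kruskal's algorithm — process edges by increasing weight (ties by edge label):
n3-n4 (2): add — endpoints in different components.
n1-n8 (3): add — endpoints in different components.
n2-n4 (3): add — endpoints in different components.
n1-n3 (4): add — endpoints in different components.
n2-n8 (4): skip — n8 and n2 already connected.
n1-n9 (6): add — endpoints in different components.
Edges rejected before the tree was complete: 1.

1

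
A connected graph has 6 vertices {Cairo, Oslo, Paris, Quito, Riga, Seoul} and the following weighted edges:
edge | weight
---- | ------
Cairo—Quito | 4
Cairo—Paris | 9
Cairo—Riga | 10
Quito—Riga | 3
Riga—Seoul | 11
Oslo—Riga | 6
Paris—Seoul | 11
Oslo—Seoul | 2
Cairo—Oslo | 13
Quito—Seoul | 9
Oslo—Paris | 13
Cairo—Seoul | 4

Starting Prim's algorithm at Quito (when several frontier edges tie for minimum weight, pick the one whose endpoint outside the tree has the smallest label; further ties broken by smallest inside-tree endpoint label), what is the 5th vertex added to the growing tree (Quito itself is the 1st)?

Prim, starting at Quito.
Step 1: cheapest edge leaving the tree is Quito—Riga (3); add Riga.
Step 2: cheapest edge leaving the tree is Cairo—Quito (4); add Cairo.
Step 3: cheapest edge leaving the tree is Cairo—Seoul (4); add Seoul.
Step 4: cheapest edge leaving the tree is Oslo—Seoul (2); add Oslo.
Step 5: cheapest edge leaving the tree is Cairo—Paris (9); add Paris.
Vertex order: Quito, Riga, Cairo, Seoul, Oslo, Paris. The 5th vertex is Oslo.

Oslo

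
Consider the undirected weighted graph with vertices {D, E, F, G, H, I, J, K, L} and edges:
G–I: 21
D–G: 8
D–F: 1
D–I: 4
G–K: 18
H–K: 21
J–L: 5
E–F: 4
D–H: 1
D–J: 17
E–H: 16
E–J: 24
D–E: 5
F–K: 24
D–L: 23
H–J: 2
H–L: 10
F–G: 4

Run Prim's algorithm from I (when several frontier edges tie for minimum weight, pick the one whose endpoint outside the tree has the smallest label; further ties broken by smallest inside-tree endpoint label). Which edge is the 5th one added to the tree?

E-F

Grow the tree from I using Prim:
Step 1: cheapest edge leaving the tree is D–I (4); add D.
Step 2: cheapest edge leaving the tree is D–F (1); add F.
Step 3: cheapest edge leaving the tree is D–H (1); add H.
Step 4: cheapest edge leaving the tree is H–J (2); add J.
Step 5: cheapest edge leaving the tree is E–F (4); add E.
Step 6: cheapest edge leaving the tree is F–G (4); add G.
Step 7: cheapest edge leaving the tree is J–L (5); add L.
Step 8: cheapest edge leaving the tree is G–K (18); add K.
The 5th edge added is E–F.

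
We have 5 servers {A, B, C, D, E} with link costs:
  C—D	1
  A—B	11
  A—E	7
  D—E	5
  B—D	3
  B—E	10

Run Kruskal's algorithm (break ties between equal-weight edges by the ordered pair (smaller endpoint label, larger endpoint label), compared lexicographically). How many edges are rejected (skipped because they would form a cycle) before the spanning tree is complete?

0

Kruskal's algorithm — process edges by increasing weight (ties by edge label):
C—D (1): add — endpoints in different components.
B—D (3): add — endpoints in different components.
D—E (5): add — endpoints in different components.
A—E (7): add — endpoints in different components.
Edges rejected before the tree was complete: 0.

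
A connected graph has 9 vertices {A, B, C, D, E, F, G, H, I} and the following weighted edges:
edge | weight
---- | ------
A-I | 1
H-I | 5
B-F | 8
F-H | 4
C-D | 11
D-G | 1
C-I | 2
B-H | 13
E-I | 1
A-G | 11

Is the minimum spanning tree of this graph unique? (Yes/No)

Kruskal: consider edges lightest-first.
A-I (1): add — endpoints in different components.
D-G (1): add — endpoints in different components.
E-I (1): add — endpoints in different components.
C-I (2): add — endpoints in different components.
F-H (4): add — endpoints in different components.
H-I (5): add — endpoints in different components.
B-F (8): add — endpoints in different components.
A-G (11): add — endpoints in different components.
Non-tree edge C-D has weight 11, equal to the heaviest edge on its tree cycle — swapping gives another MST of the same weight. Not unique.

No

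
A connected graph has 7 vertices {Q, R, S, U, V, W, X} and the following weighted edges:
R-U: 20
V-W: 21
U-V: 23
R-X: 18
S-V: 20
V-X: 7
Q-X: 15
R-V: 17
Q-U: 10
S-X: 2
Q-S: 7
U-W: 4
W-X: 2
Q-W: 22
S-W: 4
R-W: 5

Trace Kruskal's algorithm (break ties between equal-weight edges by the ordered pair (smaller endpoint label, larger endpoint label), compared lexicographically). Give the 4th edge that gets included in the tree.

Kruskal's algorithm — process edges by increasing weight (ties by edge label):
S-X (2): add. Components now {V} {Q} {R} {U} {W} {S,X}
W-X (2): add. Components now {V} {Q} {R} {U} {S,W,X}
S-W (4): skip — W and S already connected.
U-W (4): add. Components now {V} {Q} {R} {S,U,W,X}
R-W (5): add. Components now {V} {Q} {R,S,U,W,X}
Q-S (7): add. Components now {V} {Q,R,S,U,W,X}
V-X (7): add. Components now {Q,R,S,U,V,W,X}
The 4th edge added is R-W.

R-W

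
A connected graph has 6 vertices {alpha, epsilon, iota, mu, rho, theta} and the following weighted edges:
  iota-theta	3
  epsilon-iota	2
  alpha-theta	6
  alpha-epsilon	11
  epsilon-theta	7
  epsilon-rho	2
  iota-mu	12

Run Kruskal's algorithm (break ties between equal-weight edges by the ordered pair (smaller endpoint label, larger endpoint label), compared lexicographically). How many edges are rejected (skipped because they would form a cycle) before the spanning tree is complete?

2

Sort edges by weight, then run Kruskal:
epsilon-iota (2): add — endpoints in different components.
epsilon-rho (2): add — endpoints in different components.
iota-theta (3): add — endpoints in different components.
alpha-theta (6): add — endpoints in different components.
epsilon-theta (7): skip — theta and epsilon already connected.
alpha-epsilon (11): skip — alpha and epsilon already connected.
iota-mu (12): add — endpoints in different components.
Edges rejected before the tree was complete: 2.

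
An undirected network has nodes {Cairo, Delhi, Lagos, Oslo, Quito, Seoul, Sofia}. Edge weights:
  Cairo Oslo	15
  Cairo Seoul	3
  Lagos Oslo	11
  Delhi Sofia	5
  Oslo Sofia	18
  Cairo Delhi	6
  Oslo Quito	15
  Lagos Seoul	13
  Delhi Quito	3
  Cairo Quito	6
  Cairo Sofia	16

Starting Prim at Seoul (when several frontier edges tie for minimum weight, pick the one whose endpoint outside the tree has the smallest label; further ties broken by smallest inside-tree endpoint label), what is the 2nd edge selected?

Cairo-Delhi

Grow the tree from Seoul using Prim:
Step 1: frontier [Cairo Seoul 3, Lagos Seoul 13] → take Cairo Seoul (3); add Cairo.
Step 2: frontier [Cairo Delhi 6, Cairo Quito 6, Cairo Oslo 15, Cairo Sofia 16, Lagos Seoul 13] → take Cairo Delhi (6); add Delhi.
Step 3: frontier [Cairo Quito 6, Cairo Oslo 15, Cairo Sofia 16, Delhi Quito 3, Delhi Sofia 5, Lagos Seoul 13] → take Delhi Quito (3); add Quito.
Step 4: frontier [Cairo Oslo 15, Cairo Sofia 16, Delhi Sofia 5, Oslo Quito 15, Lagos Seoul 13] → take Delhi Sofia (5); add Sofia.
Step 5: frontier [Cairo Oslo 15, Oslo Quito 15, Lagos Seoul 13, Oslo Sofia 18] → take Lagos Seoul (13); add Lagos.
Step 6: frontier [Cairo Oslo 15, Lagos Oslo 11, Oslo Quito 15, Oslo Sofia 18] → take Lagos Oslo (11); add Oslo.
The 2nd edge added is Cairo Delhi.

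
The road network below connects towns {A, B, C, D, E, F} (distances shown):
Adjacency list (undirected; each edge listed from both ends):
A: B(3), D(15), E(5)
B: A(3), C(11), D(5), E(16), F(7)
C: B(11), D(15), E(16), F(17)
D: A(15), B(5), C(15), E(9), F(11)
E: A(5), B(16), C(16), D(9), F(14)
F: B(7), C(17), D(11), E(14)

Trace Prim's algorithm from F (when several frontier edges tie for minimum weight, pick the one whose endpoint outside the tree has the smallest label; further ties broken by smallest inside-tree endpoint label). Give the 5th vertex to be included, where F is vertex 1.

E

Prim, starting at F.
Step 1: cheapest edge leaving the tree is B F (7); add B.
Step 2: cheapest edge leaving the tree is A B (3); add A.
Step 3: cheapest edge leaving the tree is B D (5); add D.
Step 4: cheapest edge leaving the tree is A E (5); add E.
Step 5: cheapest edge leaving the tree is B C (11); add C.
Vertex order: F, B, A, D, E, C. The 5th vertex is E.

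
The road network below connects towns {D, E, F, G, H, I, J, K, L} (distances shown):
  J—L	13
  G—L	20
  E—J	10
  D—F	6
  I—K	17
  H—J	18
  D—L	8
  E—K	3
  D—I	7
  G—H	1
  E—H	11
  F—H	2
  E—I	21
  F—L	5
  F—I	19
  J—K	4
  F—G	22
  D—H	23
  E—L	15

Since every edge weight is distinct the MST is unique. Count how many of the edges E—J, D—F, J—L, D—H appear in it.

1

Kruskal: consider edges lightest-first.
G—H (1): add — endpoints in different components.
F—H (2): add — endpoints in different components.
E—K (3): add — endpoints in different components.
J—K (4): add — endpoints in different components.
F—L (5): add — endpoints in different components.
D—F (6): add — endpoints in different components.
D—I (7): add — endpoints in different components.
D—L (8): skip — D and L already connected.
E—J (10): skip — E and J already connected.
E—H (11): add — endpoints in different components.
MST edge set: {G—H, F—H, E—K, J—K, F—L, D—F, D—I, E—H}.
Of the listed edges, {D—F} are in the MST → 1.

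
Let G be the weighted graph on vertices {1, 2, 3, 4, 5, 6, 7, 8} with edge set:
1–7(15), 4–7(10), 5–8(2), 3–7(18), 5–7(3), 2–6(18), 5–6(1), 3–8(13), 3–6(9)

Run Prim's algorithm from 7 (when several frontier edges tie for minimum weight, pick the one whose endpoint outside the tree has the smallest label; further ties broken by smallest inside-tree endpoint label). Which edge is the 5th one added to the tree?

Prim's algorithm from 7:
Step 1: cheapest edge leaving the tree is 5–7 (3); add 5.
Step 2: cheapest edge leaving the tree is 5–6 (1); add 6.
Step 3: cheapest edge leaving the tree is 5–8 (2); add 8.
Step 4: cheapest edge leaving the tree is 3–6 (9); add 3.
Step 5: cheapest edge leaving the tree is 4–7 (10); add 4.
Step 6: cheapest edge leaving the tree is 1–7 (15); add 1.
Step 7: cheapest edge leaving the tree is 2–6 (18); add 2.
The 5th edge added is 4–7.

4-7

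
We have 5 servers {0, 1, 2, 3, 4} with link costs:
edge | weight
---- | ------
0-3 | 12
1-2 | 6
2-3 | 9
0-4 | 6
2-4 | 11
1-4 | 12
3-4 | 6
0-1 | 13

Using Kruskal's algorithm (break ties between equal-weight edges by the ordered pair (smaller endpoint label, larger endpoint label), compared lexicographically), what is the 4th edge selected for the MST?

2-3

Kruskal: consider edges lightest-first.
0-4 (6): add — endpoints in different components.
1-2 (6): add — endpoints in different components.
3-4 (6): add — endpoints in different components.
2-3 (9): add — endpoints in different components.
The 4th edge added is 2-3.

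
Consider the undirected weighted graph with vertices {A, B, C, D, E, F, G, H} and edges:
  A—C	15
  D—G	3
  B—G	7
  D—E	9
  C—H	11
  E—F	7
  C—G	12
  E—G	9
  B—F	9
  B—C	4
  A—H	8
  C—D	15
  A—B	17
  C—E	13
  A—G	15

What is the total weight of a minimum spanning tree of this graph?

Kruskal: consider edges lightest-first.
D—G (3): add — endpoints in different components.
B—C (4): add — endpoints in different components.
B—G (7): add — endpoints in different components.
E—F (7): add — endpoints in different components.
A—H (8): add — endpoints in different components.
B—F (9): add — endpoints in different components.
D—E (9): skip — D and E already connected.
E—G (9): skip — E and G already connected.
C—H (11): add — endpoints in different components.
MST edges: D—G, B—C, B—G, E—F, A—H, B—F, C—H; total weight 3+4+7+7+8+9+11 = 49.

49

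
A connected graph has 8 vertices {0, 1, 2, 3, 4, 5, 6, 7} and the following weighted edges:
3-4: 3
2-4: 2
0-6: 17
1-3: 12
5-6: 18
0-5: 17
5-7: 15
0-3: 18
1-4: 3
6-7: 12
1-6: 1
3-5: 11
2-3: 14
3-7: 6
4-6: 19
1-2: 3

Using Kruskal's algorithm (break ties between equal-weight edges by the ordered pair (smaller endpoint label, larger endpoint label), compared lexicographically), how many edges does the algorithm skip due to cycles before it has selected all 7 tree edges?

5

Kruskal's algorithm — process edges by increasing weight (ties by edge label):
1-6 (1): add — endpoints in different components.
2-4 (2): add — endpoints in different components.
1-2 (3): add — endpoints in different components.
1-4 (3): skip — 1 and 4 already connected.
3-4 (3): add — endpoints in different components.
3-7 (6): add — endpoints in different components.
3-5 (11): add — endpoints in different components.
1-3 (12): skip — 1 and 3 already connected.
6-7 (12): skip — 6 and 7 already connected.
2-3 (14): skip — 2 and 3 already connected.
5-7 (15): skip — 5 and 7 already connected.
0-5 (17): add — endpoints in different components.
Edges rejected before the tree was complete: 5.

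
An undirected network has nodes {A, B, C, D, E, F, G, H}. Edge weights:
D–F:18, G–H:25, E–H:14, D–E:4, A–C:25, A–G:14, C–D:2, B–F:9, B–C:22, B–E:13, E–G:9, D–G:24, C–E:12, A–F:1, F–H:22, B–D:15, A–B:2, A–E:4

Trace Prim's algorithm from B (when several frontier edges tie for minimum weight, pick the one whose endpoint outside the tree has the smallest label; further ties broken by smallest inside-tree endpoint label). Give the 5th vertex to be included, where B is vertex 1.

Grow the tree from B using Prim:
Step 1: cheapest edge leaving the tree is A–B (2); add A.
Step 2: cheapest edge leaving the tree is A–F (1); add F.
Step 3: cheapest edge leaving the tree is A–E (4); add E.
Step 4: cheapest edge leaving the tree is D–E (4); add D.
Step 5: cheapest edge leaving the tree is C–D (2); add C.
Step 6: cheapest edge leaving the tree is E–G (9); add G.
Step 7: cheapest edge leaving the tree is E–H (14); add H.
Vertex order: B, A, F, E, D, C, G, H. The 5th vertex is D.

D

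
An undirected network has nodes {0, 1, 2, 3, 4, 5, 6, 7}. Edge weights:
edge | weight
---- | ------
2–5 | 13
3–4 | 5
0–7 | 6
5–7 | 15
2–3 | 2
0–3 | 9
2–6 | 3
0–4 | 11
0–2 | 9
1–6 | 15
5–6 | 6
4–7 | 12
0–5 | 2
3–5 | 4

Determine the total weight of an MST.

Prim, starting at 5.
Step 1: frontier [0–5 2, 3–5 4, 5–6 6, 2–5 13, 5–7 15] → take 0–5 (2); add 0.
Step 2: frontier [0–7 6, 0–2 9, 0–3 9, 0–4 11, 3–5 4, 5–6 6, 2–5 13, 5–7 15] → take 3–5 (4); add 3.
Step 3: frontier [0–7 6, 0–2 9, 0–4 11, 2–3 2, 3–4 5, 5–6 6, 2–5 13, 5–7 15] → take 2–3 (2); add 2.
Step 4: frontier [0–7 6, 0–4 11, 2–6 3, 3–4 5, 5–6 6, 5–7 15] → take 2–6 (3); add 6.
Step 5: frontier [0–7 6, 0–4 11, 3–4 5, 5–7 15, 1–6 15] → take 3–4 (5); add 4.
Step 6: frontier [0–7 6, 4–7 12, 5–7 15, 1–6 15] → take 0–7 (6); add 7.
Step 7: frontier [1–6 15] → take 1–6 (15); add 1.
MST edges: 0–5, 3–5, 2–3, 2–6, 3–4, 0–7, 1–6; total weight 2+4+2+3+5+6+15 = 37.

37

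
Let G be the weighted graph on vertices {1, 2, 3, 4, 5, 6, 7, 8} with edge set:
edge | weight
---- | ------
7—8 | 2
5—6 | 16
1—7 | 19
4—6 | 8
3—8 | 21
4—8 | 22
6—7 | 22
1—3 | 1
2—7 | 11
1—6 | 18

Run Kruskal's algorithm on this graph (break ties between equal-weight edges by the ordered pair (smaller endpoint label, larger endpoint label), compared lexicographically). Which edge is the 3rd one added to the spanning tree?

4-6

Kruskal: consider edges lightest-first.
1—3 (1): add — endpoints in different components.
7—8 (2): add — endpoints in different components.
4—6 (8): add — endpoints in different components.
2—7 (11): add — endpoints in different components.
5—6 (16): add — endpoints in different components.
1—6 (18): add — endpoints in different components.
1—7 (19): add — endpoints in different components.
The 3rd edge added is 4—6.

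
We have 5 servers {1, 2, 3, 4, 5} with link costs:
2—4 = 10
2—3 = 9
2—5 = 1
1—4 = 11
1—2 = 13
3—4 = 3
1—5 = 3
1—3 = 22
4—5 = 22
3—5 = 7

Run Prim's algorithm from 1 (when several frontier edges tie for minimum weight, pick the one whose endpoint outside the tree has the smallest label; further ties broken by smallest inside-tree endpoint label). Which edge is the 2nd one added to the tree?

Grow the tree from 1 using Prim:
Step 1: cheapest edge leaving the tree is 1—5 (3); add 5.
Step 2: cheapest edge leaving the tree is 2—5 (1); add 2.
Step 3: cheapest edge leaving the tree is 3—5 (7); add 3.
Step 4: cheapest edge leaving the tree is 3—4 (3); add 4.
The 2nd edge added is 2—5.

2-5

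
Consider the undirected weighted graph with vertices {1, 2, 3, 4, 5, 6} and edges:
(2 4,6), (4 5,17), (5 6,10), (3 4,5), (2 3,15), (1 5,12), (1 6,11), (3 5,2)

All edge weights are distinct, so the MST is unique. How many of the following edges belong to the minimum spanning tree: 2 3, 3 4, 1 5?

1

Kruskal's algorithm — process edges by increasing weight (ties by edge label):
3 5 (2): add. Components now {1} {2} {3,5} {4} {6}
3 4 (5): add. Components now {1} {2} {3,4,5} {6}
2 4 (6): add. Components now {1} {2,3,4,5} {6}
5 6 (10): add. Components now {1} {2,3,4,5,6}
1 6 (11): add. Components now {1,2,3,4,5,6}
MST edge set: {3 5, 3 4, 2 4, 5 6, 1 6}.
Of the listed edges, {3 4} are in the MST → 1.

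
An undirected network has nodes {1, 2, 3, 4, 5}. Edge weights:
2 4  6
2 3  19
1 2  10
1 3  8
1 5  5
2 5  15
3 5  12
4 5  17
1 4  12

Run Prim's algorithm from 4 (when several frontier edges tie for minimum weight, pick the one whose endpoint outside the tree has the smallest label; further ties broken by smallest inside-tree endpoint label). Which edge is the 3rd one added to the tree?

Prim, starting at 4.
Step 1: frontier [2 4 6, 1 4 12, 4 5 17] → take 2 4 (6); add 2.
Step 2: frontier [1 2 10, 2 5 15, 2 3 19, 1 4 12, 4 5 17] → take 1 2 (10); add 1.
Step 3: frontier [1 5 5, 1 3 8, 2 5 15, 2 3 19, 4 5 17] → take 1 5 (5); add 5.
Step 4: frontier [1 3 8, 2 3 19, 3 5 12] → take 1 3 (8); add 3.
The 3rd edge added is 1 5.

1-5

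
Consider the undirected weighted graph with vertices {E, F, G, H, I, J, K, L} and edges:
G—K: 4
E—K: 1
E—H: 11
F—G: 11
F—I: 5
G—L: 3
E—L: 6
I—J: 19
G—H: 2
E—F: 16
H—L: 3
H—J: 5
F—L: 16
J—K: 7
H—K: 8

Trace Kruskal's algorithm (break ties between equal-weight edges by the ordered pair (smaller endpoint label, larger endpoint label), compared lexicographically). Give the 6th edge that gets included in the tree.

Kruskal: consider edges lightest-first.
E—K (1): add — endpoints in different components.
G—H (2): add — endpoints in different components.
G—L (3): add — endpoints in different components.
H—L (3): skip — H and L already connected.
G—K (4): add — endpoints in different components.
F—I (5): add — endpoints in different components.
H—J (5): add — endpoints in different components.
E—L (6): skip — E and L already connected.
J—K (7): skip — J and K already connected.
H—K (8): skip — H and K already connected.
E—H (11): skip — E and H already connected.
F—G (11): add — endpoints in different components.
The 6th edge added is H—J.

H-J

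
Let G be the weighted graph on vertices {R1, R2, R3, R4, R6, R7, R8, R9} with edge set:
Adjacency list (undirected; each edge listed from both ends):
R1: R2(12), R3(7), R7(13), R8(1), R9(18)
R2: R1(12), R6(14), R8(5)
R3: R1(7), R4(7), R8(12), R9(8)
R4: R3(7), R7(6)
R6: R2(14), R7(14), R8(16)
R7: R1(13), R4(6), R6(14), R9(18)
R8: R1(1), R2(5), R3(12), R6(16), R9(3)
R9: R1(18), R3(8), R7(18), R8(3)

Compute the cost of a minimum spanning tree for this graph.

Kruskal's algorithm — process edges by increasing weight (ties by edge label):
R1—R8 (1): add — endpoints in different components.
R8—R9 (3): add — endpoints in different components.
R2—R8 (5): add — endpoints in different components.
R4—R7 (6): add — endpoints in different components.
R1—R3 (7): add — endpoints in different components.
R3—R4 (7): add — endpoints in different components.
R3—R9 (8): skip — R3 and R9 already connected.
R1—R2 (12): skip — R2 and R1 already connected.
R3—R8 (12): skip — R8 and R3 already connected.
R1—R7 (13): skip — R7 and R1 already connected.
R2—R6 (14): add — endpoints in different components.
MST edges: R1—R8, R8—R9, R2—R8, R4—R7, R1—R3, R3—R4, R2—R6; total weight 1+3+5+6+7+7+14 = 43.

43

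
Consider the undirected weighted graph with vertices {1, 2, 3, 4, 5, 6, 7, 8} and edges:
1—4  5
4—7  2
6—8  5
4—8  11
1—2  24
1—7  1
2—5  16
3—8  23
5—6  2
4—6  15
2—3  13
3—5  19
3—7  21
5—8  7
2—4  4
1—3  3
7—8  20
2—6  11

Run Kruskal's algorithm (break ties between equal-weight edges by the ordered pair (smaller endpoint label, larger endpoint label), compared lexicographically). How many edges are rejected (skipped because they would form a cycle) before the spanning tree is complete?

2

Kruskal's algorithm — process edges by increasing weight (ties by edge label):
1—7 (1): add — endpoints in different components.
4—7 (2): add — endpoints in different components.
5—6 (2): add — endpoints in different components.
1—3 (3): add — endpoints in different components.
2—4 (4): add — endpoints in different components.
1—4 (5): skip — 1 and 4 already connected.
6—8 (5): add — endpoints in different components.
5—8 (7): skip — 5 and 8 already connected.
2—6 (11): add — endpoints in different components.
Edges rejected before the tree was complete: 2.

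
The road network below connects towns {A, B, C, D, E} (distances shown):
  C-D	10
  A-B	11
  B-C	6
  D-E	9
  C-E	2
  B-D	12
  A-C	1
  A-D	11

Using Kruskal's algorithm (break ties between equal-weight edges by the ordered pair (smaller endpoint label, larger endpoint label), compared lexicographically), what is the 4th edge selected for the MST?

D-E

Sort edges by weight, then run Kruskal:
A-C (1): add — endpoints in different components.
C-E (2): add — endpoints in different components.
B-C (6): add — endpoints in different components.
D-E (9): add — endpoints in different components.
The 4th edge added is D-E.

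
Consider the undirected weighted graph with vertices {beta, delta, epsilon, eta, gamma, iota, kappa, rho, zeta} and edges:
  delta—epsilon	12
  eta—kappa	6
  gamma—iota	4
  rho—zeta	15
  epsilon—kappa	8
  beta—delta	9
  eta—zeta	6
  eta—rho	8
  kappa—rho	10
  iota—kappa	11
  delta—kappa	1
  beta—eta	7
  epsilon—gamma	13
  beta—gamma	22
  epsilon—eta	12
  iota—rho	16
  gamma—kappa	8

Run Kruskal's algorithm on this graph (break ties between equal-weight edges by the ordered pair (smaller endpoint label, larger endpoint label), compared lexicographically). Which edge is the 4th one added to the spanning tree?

Kruskal's algorithm — process edges by increasing weight (ties by edge label):
delta—kappa (1): add — endpoints in different components.
gamma—iota (4): add — endpoints in different components.
eta—kappa (6): add — endpoints in different components.
eta—zeta (6): add — endpoints in different components.
beta—eta (7): add — endpoints in different components.
epsilon—kappa (8): add — endpoints in different components.
eta—rho (8): add — endpoints in different components.
gamma—kappa (8): add — endpoints in different components.
The 4th edge added is eta—zeta.

eta-zeta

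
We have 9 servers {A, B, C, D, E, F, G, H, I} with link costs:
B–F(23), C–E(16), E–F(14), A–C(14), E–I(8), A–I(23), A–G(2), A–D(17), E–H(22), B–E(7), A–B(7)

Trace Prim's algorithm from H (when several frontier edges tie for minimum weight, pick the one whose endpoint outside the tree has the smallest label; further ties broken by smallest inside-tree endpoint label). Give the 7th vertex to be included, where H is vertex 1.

C

Grow the tree from H using Prim:
Step 1: cheapest edge leaving the tree is E–H (22); add E.
Step 2: cheapest edge leaving the tree is B–E (7); add B.
Step 3: cheapest edge leaving the tree is A–B (7); add A.
Step 4: cheapest edge leaving the tree is A–G (2); add G.
Step 5: cheapest edge leaving the tree is E–I (8); add I.
Step 6: cheapest edge leaving the tree is A–C (14); add C.
Step 7: cheapest edge leaving the tree is E–F (14); add F.
Step 8: cheapest edge leaving the tree is A–D (17); add D.
Vertex order: H, E, B, A, G, I, C, F, D. The 7th vertex is C.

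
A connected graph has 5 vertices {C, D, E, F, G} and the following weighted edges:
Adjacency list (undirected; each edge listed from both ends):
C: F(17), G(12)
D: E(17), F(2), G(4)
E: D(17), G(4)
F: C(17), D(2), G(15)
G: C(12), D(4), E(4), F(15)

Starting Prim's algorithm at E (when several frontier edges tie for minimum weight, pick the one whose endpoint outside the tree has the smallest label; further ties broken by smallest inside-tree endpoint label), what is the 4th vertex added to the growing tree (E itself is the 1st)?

Grow the tree from E using Prim:
Step 1: cheapest edge leaving the tree is E-G (4); add G.
Step 2: cheapest edge leaving the tree is D-G (4); add D.
Step 3: cheapest edge leaving the tree is D-F (2); add F.
Step 4: cheapest edge leaving the tree is C-G (12); add C.
Vertex order: E, G, D, F, C. The 4th vertex is F.

F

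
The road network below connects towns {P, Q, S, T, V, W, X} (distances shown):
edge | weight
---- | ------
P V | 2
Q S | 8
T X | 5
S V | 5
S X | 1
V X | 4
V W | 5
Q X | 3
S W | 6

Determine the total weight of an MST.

Grow the tree from X using Prim:
Step 1: frontier [S X 1, Q X 3, V X 4, T X 5] → take S X (1); add S.
Step 2: frontier [S V 5, S W 6, Q S 8, Q X 3, V X 4, T X 5] → take Q X (3); add Q.
Step 3: frontier [S V 5, S W 6, V X 4, T X 5] → take V X (4); add V.
Step 4: frontier [S W 6, P V 2, V W 5, T X 5] → take P V (2); add P.
Step 5: frontier [S W 6, V W 5, T X 5] → take T X (5); add T.
Step 6: frontier [S W 6, V W 5] → take V W (5); add W.
MST edges: S X, Q X, V X, P V, T X, V W; total weight 1+3+4+2+5+5 = 20.

20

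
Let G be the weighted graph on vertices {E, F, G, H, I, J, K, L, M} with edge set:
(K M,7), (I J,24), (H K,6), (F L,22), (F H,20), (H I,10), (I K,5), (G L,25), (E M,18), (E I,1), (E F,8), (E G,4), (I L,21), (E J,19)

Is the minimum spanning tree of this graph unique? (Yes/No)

Yes

Sort edges by weight, then run Kruskal:
E I (1): add — endpoints in different components.
E G (4): add — endpoints in different components.
I K (5): add — endpoints in different components.
H K (6): add — endpoints in different components.
K M (7): add — endpoints in different components.
E F (8): add — endpoints in different components.
H I (10): skip — H and I already connected.
E M (18): skip — E and M already connected.
E J (19): add — endpoints in different components.
F H (20): skip — F and H already connected.
I L (21): add — endpoints in different components.
Every non-tree edge has weight strictly greater than the heaviest edge on the tree path between its endpoints, so the MST is unique.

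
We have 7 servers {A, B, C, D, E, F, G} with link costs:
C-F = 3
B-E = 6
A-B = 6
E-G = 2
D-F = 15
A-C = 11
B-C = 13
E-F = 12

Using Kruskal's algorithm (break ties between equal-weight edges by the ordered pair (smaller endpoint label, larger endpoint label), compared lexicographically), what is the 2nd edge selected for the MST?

Sort edges by weight, then run Kruskal:
E-G (2): add. Components now {A} {B} {C} {D} {E,G} {F}
C-F (3): add. Components now {A} {B} {C,F} {D} {E,G}
A-B (6): add. Components now {A,B} {C,F} {D} {E,G}
B-E (6): add. Components now {A,B,E,G} {C,F} {D}
A-C (11): add. Components now {A,B,C,E,F,G} {D}
E-F (12): skip — E and F already connected.
B-C (13): skip — B and C already connected.
D-F (15): add. Components now {A,B,C,D,E,F,G}
The 2nd edge added is C-F.

C-F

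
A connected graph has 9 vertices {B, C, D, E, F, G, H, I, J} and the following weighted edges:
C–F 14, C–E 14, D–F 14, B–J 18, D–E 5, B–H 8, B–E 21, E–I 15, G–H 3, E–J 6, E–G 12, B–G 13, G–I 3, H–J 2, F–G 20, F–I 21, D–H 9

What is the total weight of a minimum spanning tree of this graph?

55

Kruskal's algorithm — process edges by increasing weight (ties by edge label):
H–J (2): add — endpoints in different components.
G–H (3): add — endpoints in different components.
G–I (3): add — endpoints in different components.
D–E (5): add — endpoints in different components.
E–J (6): add — endpoints in different components.
B–H (8): add — endpoints in different components.
D–H (9): skip — D and H already connected.
E–G (12): skip — E and G already connected.
B–G (13): skip — B and G already connected.
C–E (14): add — endpoints in different components.
C–F (14): add — endpoints in different components.
MST edges: H–J, G–H, G–I, D–E, E–J, B–H, C–E, C–F; total weight 2+3+3+5+6+8+14+14 = 55.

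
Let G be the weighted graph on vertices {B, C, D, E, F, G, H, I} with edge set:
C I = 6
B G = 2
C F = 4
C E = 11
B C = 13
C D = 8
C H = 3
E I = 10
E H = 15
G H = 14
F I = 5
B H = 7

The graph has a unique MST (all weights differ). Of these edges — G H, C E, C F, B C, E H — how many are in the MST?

Sort edges by weight, then run Kruskal:
B G (2): add — endpoints in different components.
C H (3): add — endpoints in different components.
C F (4): add — endpoints in different components.
F I (5): add — endpoints in different components.
C I (6): skip — C and I already connected.
B H (7): add — endpoints in different components.
C D (8): add — endpoints in different components.
E I (10): add — endpoints in different components.
MST edge set: {B G, C H, C F, F I, B H, C D, E I}.
Of the listed edges, {C F} are in the MST → 1.

1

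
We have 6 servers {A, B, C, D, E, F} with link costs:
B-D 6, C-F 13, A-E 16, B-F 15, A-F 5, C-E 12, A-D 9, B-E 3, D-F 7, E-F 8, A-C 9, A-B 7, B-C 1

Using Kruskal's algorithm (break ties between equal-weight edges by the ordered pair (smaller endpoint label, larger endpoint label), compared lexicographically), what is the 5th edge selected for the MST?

A-B

Kruskal's algorithm — process edges by increasing weight (ties by edge label):
B-C (1): add — endpoints in different components.
B-E (3): add — endpoints in different components.
A-F (5): add — endpoints in different components.
B-D (6): add — endpoints in different components.
A-B (7): add — endpoints in different components.
The 5th edge added is A-B.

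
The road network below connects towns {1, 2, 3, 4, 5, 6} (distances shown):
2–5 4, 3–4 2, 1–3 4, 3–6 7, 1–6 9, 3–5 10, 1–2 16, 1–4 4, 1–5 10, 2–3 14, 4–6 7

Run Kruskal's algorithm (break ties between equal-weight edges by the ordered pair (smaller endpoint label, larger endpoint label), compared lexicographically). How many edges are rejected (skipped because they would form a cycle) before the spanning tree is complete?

3

Kruskal's algorithm — process edges by increasing weight (ties by edge label):
3–4 (2): add — endpoints in different components.
1–3 (4): add — endpoints in different components.
1–4 (4): skip — 1 and 4 already connected.
2–5 (4): add — endpoints in different components.
3–6 (7): add — endpoints in different components.
4–6 (7): skip — 4 and 6 already connected.
1–6 (9): skip — 1 and 6 already connected.
1–5 (10): add — endpoints in different components.
Edges rejected before the tree was complete: 3.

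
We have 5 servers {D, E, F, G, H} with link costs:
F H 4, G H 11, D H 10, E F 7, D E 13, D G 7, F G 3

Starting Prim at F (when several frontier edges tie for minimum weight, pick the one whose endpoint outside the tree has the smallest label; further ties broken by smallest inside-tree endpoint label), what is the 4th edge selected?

E-F

Grow the tree from F using Prim:
Step 1: cheapest edge leaving the tree is F G (3); add G.
Step 2: cheapest edge leaving the tree is F H (4); add H.
Step 3: cheapest edge leaving the tree is D G (7); add D.
Step 4: cheapest edge leaving the tree is E F (7); add E.
The 4th edge added is E F.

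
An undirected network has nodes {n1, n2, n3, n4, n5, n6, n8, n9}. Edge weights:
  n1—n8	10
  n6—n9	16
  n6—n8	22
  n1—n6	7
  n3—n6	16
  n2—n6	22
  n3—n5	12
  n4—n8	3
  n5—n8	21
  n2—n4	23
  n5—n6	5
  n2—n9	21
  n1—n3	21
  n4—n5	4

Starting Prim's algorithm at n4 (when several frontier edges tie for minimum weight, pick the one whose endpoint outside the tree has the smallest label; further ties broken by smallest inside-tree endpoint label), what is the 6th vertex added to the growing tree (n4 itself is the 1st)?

Prim's algorithm from n4:
Step 1: cheapest edge leaving the tree is n4—n8 (3); add n8.
Step 2: cheapest edge leaving the tree is n4—n5 (4); add n5.
Step 3: cheapest edge leaving the tree is n5—n6 (5); add n6.
Step 4: cheapest edge leaving the tree is n1—n6 (7); add n1.
Step 5: cheapest edge leaving the tree is n3—n5 (12); add n3.
Step 6: cheapest edge leaving the tree is n6—n9 (16); add n9.
Step 7: cheapest edge leaving the tree is n2—n9 (21); add n2.
Vertex order: n4, n8, n5, n6, n1, n3, n9, n2. The 6th vertex is n3.

n3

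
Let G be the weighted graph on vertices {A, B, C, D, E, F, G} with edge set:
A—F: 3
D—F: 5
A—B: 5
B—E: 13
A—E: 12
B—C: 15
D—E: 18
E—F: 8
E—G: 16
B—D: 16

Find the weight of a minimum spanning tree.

52

Kruskal: consider edges lightest-first.
A—F (3): add. Components now {A,F} {B} {C} {D} {E} {G}
A—B (5): add. Components now {A,B,F} {C} {D} {E} {G}
D—F (5): add. Components now {A,B,D,F} {C} {E} {G}
E—F (8): add. Components now {A,B,D,E,F} {C} {G}
A—E (12): skip — A and E already connected.
B—E (13): skip — B and E already connected.
B—C (15): add. Components now {A,B,C,D,E,F} {G}
B—D (16): skip — B and D already connected.
E—G (16): add. Components now {A,B,C,D,E,F,G}
MST edges: A—F, A—B, D—F, E—F, B—C, E—G; total weight 3+5+5+8+15+16 = 52.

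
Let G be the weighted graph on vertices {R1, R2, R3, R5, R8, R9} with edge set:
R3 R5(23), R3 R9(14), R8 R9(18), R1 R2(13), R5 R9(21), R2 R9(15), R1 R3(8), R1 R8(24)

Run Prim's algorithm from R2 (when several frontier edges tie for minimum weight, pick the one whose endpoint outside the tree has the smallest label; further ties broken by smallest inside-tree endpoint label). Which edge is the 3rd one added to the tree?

R3-R9

Grow the tree from R2 using Prim:
Step 1: cheapest edge leaving the tree is R1 R2 (13); add R1.
Step 2: cheapest edge leaving the tree is R1 R3 (8); add R3.
Step 3: cheapest edge leaving the tree is R3 R9 (14); add R9.
Step 4: cheapest edge leaving the tree is R8 R9 (18); add R8.
Step 5: cheapest edge leaving the tree is R5 R9 (21); add R5.
The 3rd edge added is R3 R9.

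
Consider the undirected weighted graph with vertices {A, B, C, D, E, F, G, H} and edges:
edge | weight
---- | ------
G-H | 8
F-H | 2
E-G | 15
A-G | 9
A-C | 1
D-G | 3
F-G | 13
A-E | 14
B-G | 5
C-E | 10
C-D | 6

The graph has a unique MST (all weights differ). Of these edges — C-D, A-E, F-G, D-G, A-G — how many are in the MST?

2

Sort edges by weight, then run Kruskal:
A-C (1): add — endpoints in different components.
F-H (2): add — endpoints in different components.
D-G (3): add — endpoints in different components.
B-G (5): add — endpoints in different components.
C-D (6): add — endpoints in different components.
G-H (8): add — endpoints in different components.
A-G (9): skip — A and G already connected.
C-E (10): add — endpoints in different components.
MST edge set: {A-C, F-H, D-G, B-G, C-D, G-H, C-E}.
Of the listed edges, {C-D, D-G} are in the MST → 2.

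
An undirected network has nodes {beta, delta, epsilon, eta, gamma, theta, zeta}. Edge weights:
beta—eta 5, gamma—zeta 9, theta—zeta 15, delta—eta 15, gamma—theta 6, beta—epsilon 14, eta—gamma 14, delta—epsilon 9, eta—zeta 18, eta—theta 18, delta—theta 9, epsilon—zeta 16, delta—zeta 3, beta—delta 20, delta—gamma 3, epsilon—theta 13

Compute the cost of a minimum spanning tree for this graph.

Kruskal: consider edges lightest-first.
delta—gamma (3): add — endpoints in different components.
delta—zeta (3): add — endpoints in different components.
beta—eta (5): add — endpoints in different components.
gamma—theta (6): add — endpoints in different components.
delta—epsilon (9): add — endpoints in different components.
delta—theta (9): skip — delta and theta already connected.
gamma—zeta (9): skip — zeta and gamma already connected.
epsilon—theta (13): skip — epsilon and theta already connected.
beta—epsilon (14): add — endpoints in different components.
MST edges: delta—gamma, delta—zeta, beta—eta, gamma—theta, delta—epsilon, beta—epsilon; total weight 3+3+5+6+9+14 = 40.

40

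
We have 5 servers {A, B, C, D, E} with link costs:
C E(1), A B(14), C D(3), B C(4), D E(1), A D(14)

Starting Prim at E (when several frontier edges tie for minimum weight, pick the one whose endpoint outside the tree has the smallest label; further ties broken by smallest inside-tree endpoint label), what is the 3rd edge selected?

Grow the tree from E using Prim:
Step 1: cheapest edge leaving the tree is C E (1); add C.
Step 2: cheapest edge leaving the tree is D E (1); add D.
Step 3: cheapest edge leaving the tree is B C (4); add B.
Step 4: cheapest edge leaving the tree is A B (14); add A.
The 3rd edge added is B C.

B-C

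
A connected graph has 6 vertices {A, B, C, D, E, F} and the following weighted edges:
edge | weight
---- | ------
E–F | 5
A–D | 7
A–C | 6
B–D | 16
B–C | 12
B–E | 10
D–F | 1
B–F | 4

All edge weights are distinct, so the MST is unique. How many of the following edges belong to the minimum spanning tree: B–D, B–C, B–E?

0

Kruskal: consider edges lightest-first.
D–F (1): add — endpoints in different components.
B–F (4): add — endpoints in different components.
E–F (5): add — endpoints in different components.
A–C (6): add — endpoints in different components.
A–D (7): add — endpoints in different components.
MST edge set: {D–F, B–F, E–F, A–C, A–D}.
Of the listed edges, {} are in the MST → 0.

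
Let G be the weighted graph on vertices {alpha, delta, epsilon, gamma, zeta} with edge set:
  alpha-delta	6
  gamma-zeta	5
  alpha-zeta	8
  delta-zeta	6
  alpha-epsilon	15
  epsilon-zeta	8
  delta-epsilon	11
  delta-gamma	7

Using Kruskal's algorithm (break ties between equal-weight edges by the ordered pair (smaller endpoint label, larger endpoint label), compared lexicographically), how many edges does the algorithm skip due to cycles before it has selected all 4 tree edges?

Kruskal's algorithm — process edges by increasing weight (ties by edge label):
gamma-zeta (5): add — endpoints in different components.
alpha-delta (6): add — endpoints in different components.
delta-zeta (6): add — endpoints in different components.
delta-gamma (7): skip — delta and gamma already connected.
alpha-zeta (8): skip — alpha and zeta already connected.
epsilon-zeta (8): add — endpoints in different components.
Edges rejected before the tree was complete: 2.

2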